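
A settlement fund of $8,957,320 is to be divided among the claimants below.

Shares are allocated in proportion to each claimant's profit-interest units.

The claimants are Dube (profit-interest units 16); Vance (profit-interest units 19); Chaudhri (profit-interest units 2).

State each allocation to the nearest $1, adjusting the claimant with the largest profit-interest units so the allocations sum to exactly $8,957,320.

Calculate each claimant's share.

Total profit-interest units = 16 + 19 + 2 = 37.
Raw shares: Dube 3,873,435.68; Vance 4,599,704.86; Chaudhri 484,179.46.
Rounded to nearest $1: Dube $3,873,436; Vance $4,599,705; Chaudhri $484,179. Sum = $8,957,320.
Sum already equals the total — no adjustment.

Dube: $3,873,436 | Vance: $4,599,705 | Chaudhri: $484,179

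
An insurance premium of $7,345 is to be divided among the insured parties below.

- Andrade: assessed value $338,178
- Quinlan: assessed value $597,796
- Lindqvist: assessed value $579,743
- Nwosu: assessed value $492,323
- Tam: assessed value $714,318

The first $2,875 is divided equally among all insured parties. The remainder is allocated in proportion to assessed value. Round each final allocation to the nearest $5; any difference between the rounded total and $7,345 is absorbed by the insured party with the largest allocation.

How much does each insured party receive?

Equal tier: $2,875 ÷ 5 = $575 apiece.
Remainder $4,470 by assessed value (total 2,722,358): Andrade 555.27 → $555; Quinlan 981.56 → $980; Lindqvist 951.91 → $950; Nwosu 808.37 → $810; Tam 1,172.88 → $1,175.
Totals: Andrade $575 + $555 = $1,130; Quinlan $575 + $980 = $1,555; Lindqvist $575 + $950 = $1,525; Nwosu $575 + $810 = $1,385; Tam $575 + $1,175 = $1,750.

Andrade: $1,130; Quinlan: $1,555; Lindqvist: $1,525; Nwosu: $1,385; Tam: $1,750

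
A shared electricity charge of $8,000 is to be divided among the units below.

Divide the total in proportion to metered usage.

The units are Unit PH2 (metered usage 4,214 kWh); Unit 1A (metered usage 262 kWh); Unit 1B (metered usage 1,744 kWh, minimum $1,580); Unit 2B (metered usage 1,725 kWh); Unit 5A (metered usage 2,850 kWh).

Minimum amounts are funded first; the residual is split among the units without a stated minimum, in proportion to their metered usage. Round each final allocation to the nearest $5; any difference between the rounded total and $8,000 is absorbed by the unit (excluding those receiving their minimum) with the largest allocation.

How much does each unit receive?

Fund the minimums — Unit 1B $1,580. Balance $6,420.
Balance split over remaining metered usage 9,051: Unit PH2 2,989.05 → $2,990; Unit 1A 185.84 → $185; Unit 2B 1,223.57 → $1,225; Unit 5A 2,021.54 → $2,020.

Unit PH2: $2,990 | Unit 1A: $185 | Unit 1B: $1,580 | Unit 2B: $1,225 | Unit 5A: $2,020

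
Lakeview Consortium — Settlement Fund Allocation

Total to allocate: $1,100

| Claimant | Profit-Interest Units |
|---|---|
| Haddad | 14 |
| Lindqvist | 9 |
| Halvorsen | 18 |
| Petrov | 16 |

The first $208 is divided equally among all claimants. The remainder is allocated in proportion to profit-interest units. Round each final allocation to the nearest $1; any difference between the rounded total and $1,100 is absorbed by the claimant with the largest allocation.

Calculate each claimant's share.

Haddad: $271 · Lindqvist: $193 · Halvorsen: $334 · Petrov: $302

$208 shared equally gives $52 per claimant.
Remainder $892 by profit-interest units (total 57): Haddad 219.09 → $219; Lindqvist 140.84 → $141; Halvorsen 281.68 → $282; Petrov 250.39 → $250.
Totals: Haddad $52 + $219 = $271; Lindqvist $52 + $141 = $193; Halvorsen $52 + $282 = $334; Petrov $52 + $250 = $302.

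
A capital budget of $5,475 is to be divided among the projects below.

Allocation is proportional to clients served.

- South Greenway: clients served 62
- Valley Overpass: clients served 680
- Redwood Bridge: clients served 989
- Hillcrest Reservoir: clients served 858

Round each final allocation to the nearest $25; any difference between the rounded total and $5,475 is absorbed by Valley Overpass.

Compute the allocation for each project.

South Greenway: $125 | Valley Overpass: $1,425 | Redwood Bridge: $2,100 | Hillcrest Reservoir: $1,825

Combined clients served = 2,589.
Raw shares: South Greenway 62/2,589 × $5,475 = 131.11; Valley Overpass 680/2,589 × $5,475 = 1,438.01; Redwood Bridge 989/2,589 × $5,475 = 2,091.45; Hillcrest Reservoir 858/2,589 × $5,475 = 1,814.43.
At nearest $25: South Greenway $125; Valley Overpass $1,450; Redwood Bridge $2,100; Hillcrest Reservoir $1,825. Sum = $5,500.
Difference $5,475 − $5,500 = −$25 applied to Valley Overpass: Valley Overpass becomes $1,425.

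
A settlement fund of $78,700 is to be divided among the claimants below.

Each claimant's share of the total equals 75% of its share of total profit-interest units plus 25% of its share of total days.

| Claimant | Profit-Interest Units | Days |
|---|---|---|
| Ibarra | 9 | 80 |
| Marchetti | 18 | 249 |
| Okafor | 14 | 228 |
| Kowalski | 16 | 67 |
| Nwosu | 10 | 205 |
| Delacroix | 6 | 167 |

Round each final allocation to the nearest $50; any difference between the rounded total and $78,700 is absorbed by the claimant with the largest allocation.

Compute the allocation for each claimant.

Ibarra: $8,850 · Marchetti: $19,500 · Okafor: $15,800 · Kowalski: $14,250 · Nwosu: $12,150 · Delacroix: $8,150

Profit-interest units total 73; days total 996.
Composite weights (75% profit-interest units + 25% days): Ibarra 0.1125; Marchetti 0.2474; Okafor 0.2011; Kowalski 0.1812; Nwosu 0.1542; Delacroix 0.1036.
Pro-rata amounts: Ibarra 8,857.38; Marchetti 19,472.86; Okafor 15,823.78; Kowalski 14,260.51; Nwosu 12,135.19; Delacroix 8,150.29.
After rounding ($50): Ibarra $8,850; Marchetti $19,450; Okafor $15,800; Kowalski $14,250; Nwosu $12,150; Delacroix $8,150. Sum = $78,650.
Difference $78,700 − $78,650 = +$50 applied to largest allocation (Marchetti): Marchetti becomes $19,500.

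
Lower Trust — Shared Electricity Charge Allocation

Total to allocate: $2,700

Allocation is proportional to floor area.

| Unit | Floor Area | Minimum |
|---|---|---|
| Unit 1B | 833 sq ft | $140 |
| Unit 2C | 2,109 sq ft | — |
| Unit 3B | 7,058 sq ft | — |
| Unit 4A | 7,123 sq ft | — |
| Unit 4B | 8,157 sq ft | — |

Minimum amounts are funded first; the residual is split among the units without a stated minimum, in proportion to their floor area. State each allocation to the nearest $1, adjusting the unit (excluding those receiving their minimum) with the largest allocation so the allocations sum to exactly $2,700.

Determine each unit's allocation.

Guaranteed amounts: Unit 1B $140. Residual $2,560.
Residual split over remaining floor area 24,447: Unit 2C 220.85 → $221; Unit 3B 739.09 → $739; Unit 4A 745.89 → $746; Unit 4B 854.17 → $854.

Unit 1B: $140 | Unit 2C: $221 | Unit 3B: $739 | Unit 4A: $746 | Unit 4B: $854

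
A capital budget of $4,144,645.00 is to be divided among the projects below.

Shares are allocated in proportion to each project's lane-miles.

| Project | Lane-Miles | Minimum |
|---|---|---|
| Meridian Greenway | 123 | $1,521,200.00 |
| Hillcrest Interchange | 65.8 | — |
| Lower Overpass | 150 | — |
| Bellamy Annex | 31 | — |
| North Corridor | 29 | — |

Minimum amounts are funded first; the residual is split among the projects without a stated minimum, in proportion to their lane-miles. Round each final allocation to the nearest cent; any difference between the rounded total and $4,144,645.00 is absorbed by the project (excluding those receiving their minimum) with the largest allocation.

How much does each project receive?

Fund the minimums — Meridian Greenway $1,521,200.00. Residual $2,623,445.00.
Residual split over remaining lane-miles 275.8: Hillcrest Interchange 625,898.0457 → $625,898.05; Lower Overpass 1,426,819.2531 → $1,426,819.25; Bellamy Annex 294,875.9790 → $294,875.98; North Corridor 275,851.7223 → $275,851.72.

Meridian Greenway: $1,521,200.00 · Hillcrest Interchange: $625,898.05 · Lower Overpass: $1,426,819.25 · Bellamy Annex: $294,875.98 · North Corridor: $275,851.72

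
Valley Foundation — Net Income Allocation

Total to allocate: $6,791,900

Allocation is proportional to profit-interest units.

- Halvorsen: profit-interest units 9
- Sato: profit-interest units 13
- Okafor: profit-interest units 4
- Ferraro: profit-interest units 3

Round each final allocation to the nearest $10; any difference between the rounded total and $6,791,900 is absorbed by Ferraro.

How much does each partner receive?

Halvorsen: $2,107,830 · Sato: $3,044,640 · Okafor: $936,810 · Ferraro: $702,620

Sum of profit-interest units: 29.
Unrounded shares: Halvorsen 9/29 × $6,791,900 = 2,107,831.03; Sato 13/29 × $6,791,900 = 3,044,644.83; Okafor 4/29 × $6,791,900 = 936,813.79; Ferraro 3/29 × $6,791,900 = 702,610.34.
At nearest $10: Halvorsen $2,107,830; Sato $3,044,640; Okafor $936,810; Ferraro $702,610. Sum = $6,791,890.
Difference $6,791,900 − $6,791,890 = +$10 applied to Ferraro: Ferraro becomes $702,620.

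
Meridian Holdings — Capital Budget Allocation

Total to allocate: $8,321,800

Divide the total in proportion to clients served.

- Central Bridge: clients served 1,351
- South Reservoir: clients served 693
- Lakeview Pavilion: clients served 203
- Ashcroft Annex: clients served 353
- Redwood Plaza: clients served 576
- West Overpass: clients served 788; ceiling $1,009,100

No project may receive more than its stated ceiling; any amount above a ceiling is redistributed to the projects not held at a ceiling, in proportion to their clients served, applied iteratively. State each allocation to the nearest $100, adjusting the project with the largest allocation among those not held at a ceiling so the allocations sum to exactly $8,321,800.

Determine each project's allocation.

Central Bridge: $3,110,700 | South Reservoir: $1,595,600 | Lakeview Pavilion: $467,400 | Ashcroft Annex: $812,800 | Redwood Plaza: $1,326,200 | West Overpass: $1,009,100

Clients served total: 3,964.
Proportional shares (ignoring caps): Central Bridge 2,836,213.87; South Reservoir 1,454,845.46; Lakeview Pavilion 426,166.85; Ashcroft Annex 741,068.47; Redwood Plaza 1,209,222.20; West Overpass 1,654,283.15.
Capped: West Overpass ($1,009,100); balance $7,312,700 reallocated over remaining clients served 3,176.
Shares after redistribution: Central Bridge 3,110,660.48 → $3,110,700; South Reservoir 1,595,623.77 → $1,595,600; Lakeview Pavilion 467,404.94 → $467,400; Ashcroft Annex 812,778.05 → $812,800; Redwood Plaza 1,326,232.75 → $1,326,200.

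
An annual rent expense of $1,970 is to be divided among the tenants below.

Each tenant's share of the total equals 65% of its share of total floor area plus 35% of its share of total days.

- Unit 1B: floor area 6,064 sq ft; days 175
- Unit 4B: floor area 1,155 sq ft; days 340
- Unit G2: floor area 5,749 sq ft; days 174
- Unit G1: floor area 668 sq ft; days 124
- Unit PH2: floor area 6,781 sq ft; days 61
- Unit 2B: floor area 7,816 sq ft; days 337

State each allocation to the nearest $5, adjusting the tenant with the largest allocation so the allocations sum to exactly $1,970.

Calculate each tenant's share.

Totals — floor area 28,233, days 1,211.
Composite weights (65% floor area + 35% days): Unit 1B 0.1902; Unit 4B 0.1249; Unit G2 0.1826; Unit G1 0.0512; Unit PH2 0.1737; Unit 2B 0.2773.
Pro-rata amounts: Unit 1B 374.67; Unit 4B 245.97; Unit G2 359.81; Unit G1 100.90; Unit PH2 342.28; Unit 2B 546.37.
At nearest $5: Unit 1B $375; Unit 4B $245; Unit G2 $360; Unit G1 $100; Unit PH2 $340; Unit 2B $545. Sum = $1,965.
Difference $1,970 − $1,965 = +$5 applied to largest allocation (Unit 2B): Unit 2B becomes $550.

Unit 1B: $375 | Unit 4B: $245 | Unit G2: $360 | Unit G1: $100 | Unit PH2: $340 | Unit 2B: $550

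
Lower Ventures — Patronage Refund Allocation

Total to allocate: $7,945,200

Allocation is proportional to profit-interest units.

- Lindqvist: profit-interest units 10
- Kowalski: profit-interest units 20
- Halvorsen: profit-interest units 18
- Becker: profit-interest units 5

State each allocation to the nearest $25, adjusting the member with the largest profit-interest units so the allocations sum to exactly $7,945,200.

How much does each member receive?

Lindqvist: $1,499,100 | Kowalski: $2,998,175 | Halvorsen: $2,698,375 | Becker: $749,550

Profit-interest units total: 53.
Proportional shares: Lindqvist 10/53 × $7,945,200 = 1,499,094.34; Kowalski 20/53 × $7,945,200 = 2,998,188.68; Halvorsen 18/53 × $7,945,200 = 2,698,369.81; Becker 5/53 × $7,945,200 = 749,547.17.
Rounded to nearest $25: Lindqvist $1,499,100; Kowalski $2,998,200; Halvorsen $2,698,375; Becker $749,550. Sum = $7,945,225.
Difference $7,945,200 − $7,945,225 = −$25 applied to largest profit-interest units (Kowalski): Kowalski becomes $2,998,175.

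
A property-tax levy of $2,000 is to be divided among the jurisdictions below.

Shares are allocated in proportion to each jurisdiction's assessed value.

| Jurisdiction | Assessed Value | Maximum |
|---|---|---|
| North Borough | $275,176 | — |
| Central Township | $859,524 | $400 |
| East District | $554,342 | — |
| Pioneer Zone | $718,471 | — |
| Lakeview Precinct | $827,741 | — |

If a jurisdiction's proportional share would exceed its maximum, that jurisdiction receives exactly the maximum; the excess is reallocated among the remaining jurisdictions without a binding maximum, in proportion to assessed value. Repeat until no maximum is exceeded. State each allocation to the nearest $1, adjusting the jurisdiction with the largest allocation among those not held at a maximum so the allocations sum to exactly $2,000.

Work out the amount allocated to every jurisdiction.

Sum of assessed value: 3,235,254.
Proportional shares (ignoring caps): North Borough 170.11; Central Township 531.35; East District 342.69; Pioneer Zone 444.15; Lakeview Precinct 511.70.
Held at cap: Central Township ($400); balance $1,600 reallocated over remaining assessed value 2,375,730.
Shares after redistribution: North Borough 185.32 → $185; East District 373.34 → $373; Pioneer Zone 483.87 → $484; Lakeview Precinct 557.46 → $557.
Rounding difference +$1 applied to Lakeview Precinct → $558.

North Borough: $185; Central Township: $400; East District: $373; Pioneer Zone: $484; Lakeview Precinct: $558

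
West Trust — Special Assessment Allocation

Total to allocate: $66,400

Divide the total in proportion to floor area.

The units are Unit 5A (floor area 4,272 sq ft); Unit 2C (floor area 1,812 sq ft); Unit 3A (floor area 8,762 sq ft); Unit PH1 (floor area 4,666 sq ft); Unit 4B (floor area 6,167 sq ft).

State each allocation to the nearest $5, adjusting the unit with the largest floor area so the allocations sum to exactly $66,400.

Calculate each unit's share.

Floor area total: 25,679.
Proportional shares: Unit 5A 4,272/25,679 × $66,400 = 11,046.41; Unit 2C 1,812/25,679 × $66,400 = 4,685.42; Unit 3A 8,762/25,679 × $66,400 = 22,656.52; Unit PH1 4,666/25,679 × $66,400 = 12,065.21; Unit 4B 6,167/25,679 × $66,400 = 15,946.45.
After rounding ($5): Unit 5A $11,045; Unit 2C $4,685; Unit 3A $22,655; Unit PH1 $12,065; Unit 4B $15,945. Sum = $66,395.
Difference $66,400 − $66,395 = +$5 applied to largest floor area (Unit 3A): Unit 3A becomes $22,660.

Unit 5A: $11,045; Unit 2C: $4,685; Unit 3A: $22,660; Unit PH1: $12,065; Unit 4B: $15,945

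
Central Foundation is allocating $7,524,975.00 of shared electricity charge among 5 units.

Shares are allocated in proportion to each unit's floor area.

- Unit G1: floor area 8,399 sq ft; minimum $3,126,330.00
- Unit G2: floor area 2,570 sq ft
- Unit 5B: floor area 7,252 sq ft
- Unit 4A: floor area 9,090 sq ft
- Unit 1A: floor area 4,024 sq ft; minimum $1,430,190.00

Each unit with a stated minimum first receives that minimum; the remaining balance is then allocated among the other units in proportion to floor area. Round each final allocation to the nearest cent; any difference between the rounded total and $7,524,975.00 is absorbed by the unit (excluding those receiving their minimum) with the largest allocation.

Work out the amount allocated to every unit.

Unit G1: $3,126,330.00 · Unit G2: $403,390.93 · Unit 5B: $1,138,284.46 · Unit 4A: $1,426,779.61 · Unit 1A: $1,430,190.00

Minimums first: Unit G1 $3,126,330.00; Unit 1A $1,430,190.00. Balance $2,968,455.00.
Balance split over remaining floor area 18,912: Unit G2 403,390.9343 → $403,390.93; Unit 5B 1,138,284.4575 → $1,138,284.46; Unit 4A 1,426,779.6082 → $1,426,779.61.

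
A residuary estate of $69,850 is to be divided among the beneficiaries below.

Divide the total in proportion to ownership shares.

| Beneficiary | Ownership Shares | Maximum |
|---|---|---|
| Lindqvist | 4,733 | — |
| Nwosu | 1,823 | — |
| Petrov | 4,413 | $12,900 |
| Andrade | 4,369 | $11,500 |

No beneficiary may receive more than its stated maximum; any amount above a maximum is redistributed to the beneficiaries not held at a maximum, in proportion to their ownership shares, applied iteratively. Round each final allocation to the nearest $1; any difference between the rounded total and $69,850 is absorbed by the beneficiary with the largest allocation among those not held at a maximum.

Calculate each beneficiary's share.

Lindqvist: $32,812 · Nwosu: $12,638 · Petrov: $12,900 · Andrade: $11,500

Sum of ownership shares: 15,338.
Unconstrained shares: Lindqvist 21,554.31; Nwosu 8,302.03; Petrov 20,097.02; Andrade 19,896.64.
Cap binds for Petrov ($12,900), Andrade ($11,500); residual $45,450 reallocated over remaining ownership shares 6,556.
Redistributed shares: Lindqvist 32,811.91 → $32,812; Nwosu 12,638.09 → $12,638.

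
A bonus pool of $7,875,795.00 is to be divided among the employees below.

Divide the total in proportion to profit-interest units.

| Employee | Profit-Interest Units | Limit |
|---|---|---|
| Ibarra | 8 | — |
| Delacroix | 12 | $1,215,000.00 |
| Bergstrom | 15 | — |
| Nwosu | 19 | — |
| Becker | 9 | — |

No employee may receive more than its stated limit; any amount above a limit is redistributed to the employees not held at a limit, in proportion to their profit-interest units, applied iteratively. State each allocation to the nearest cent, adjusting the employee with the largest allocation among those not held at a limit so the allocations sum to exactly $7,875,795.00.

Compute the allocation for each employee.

Ibarra: $1,044,830.59; Delacroix: $1,215,000.00; Bergstrom: $1,959,057.35; Nwosu: $2,481,472.65; Becker: $1,175,434.41

Total profit-interest units = 63.
Proportional shares (ignoring caps): Ibarra 1,000,100.9524; Delacroix 1,500,151.4286; Bergstrom 1,875,189.2857; Nwosu 2,375,239.7619; Becker 1,125,113.5714.
Held at cap: Delacroix ($1,215,000.00); remaining pool $6,660,795.00 reallocated over remaining profit-interest units 51.
Redistributed shares: Ibarra 1,044,830.5882 → $1,044,830.59; Bergstrom 1,959,057.3529 → $1,959,057.35; Nwosu 2,481,472.6471 → $2,481,472.65; Becker 1,175,434.4118 → $1,175,434.41.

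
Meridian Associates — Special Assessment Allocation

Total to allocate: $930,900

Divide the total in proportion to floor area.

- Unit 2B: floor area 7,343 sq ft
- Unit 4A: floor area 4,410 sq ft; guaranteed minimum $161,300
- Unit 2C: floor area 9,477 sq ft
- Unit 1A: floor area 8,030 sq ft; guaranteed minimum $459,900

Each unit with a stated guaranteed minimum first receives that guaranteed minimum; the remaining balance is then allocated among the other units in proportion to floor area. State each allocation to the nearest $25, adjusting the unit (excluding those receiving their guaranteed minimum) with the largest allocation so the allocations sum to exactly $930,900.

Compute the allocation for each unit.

Fund the minimums — Unit 4A $161,300; Unit 1A $459,900. Remaining pool $309,700.
Remaining pool split over remaining floor area 16,820: Unit 2B 135,203.75 → $135,200; Unit 2C 174,496.25 → $174,500.

Unit 2B: $135,200 | Unit 4A: $161,300 | Unit 2C: $174,500 | Unit 1A: $459,900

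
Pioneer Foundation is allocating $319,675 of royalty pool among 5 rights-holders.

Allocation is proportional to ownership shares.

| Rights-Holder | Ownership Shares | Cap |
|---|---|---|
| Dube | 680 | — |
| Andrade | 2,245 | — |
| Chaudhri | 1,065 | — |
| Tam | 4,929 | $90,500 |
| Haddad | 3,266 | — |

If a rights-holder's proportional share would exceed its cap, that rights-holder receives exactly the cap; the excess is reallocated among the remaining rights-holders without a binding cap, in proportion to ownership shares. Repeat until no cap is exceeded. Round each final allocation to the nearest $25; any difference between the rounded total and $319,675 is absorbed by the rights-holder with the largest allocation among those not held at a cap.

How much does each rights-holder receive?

Total ownership shares = 12,185.
Unconstrained shares: Dube 17,839.89; Andrade 58,897.86; Chaudhri 27,940.41; Tam 129,312.93; Haddad 85,683.92.
Held at cap: Tam ($90,500); remaining pool $229,175 reallocated over remaining ownership shares 7,256.
Shares after redistribution: Dube 21,477.26 → $21,475; Andrade 70,906.54 → $70,900; Chaudhri 33,637.18 → $33,625; Haddad 103,154.02 → $103,150.
Rounding difference +$25 applied to Haddad → $103,175.

Dube: $21,475 · Andrade: $70,900 · Chaudhri: $33,625 · Tam: $90,500 · Haddad: $103,175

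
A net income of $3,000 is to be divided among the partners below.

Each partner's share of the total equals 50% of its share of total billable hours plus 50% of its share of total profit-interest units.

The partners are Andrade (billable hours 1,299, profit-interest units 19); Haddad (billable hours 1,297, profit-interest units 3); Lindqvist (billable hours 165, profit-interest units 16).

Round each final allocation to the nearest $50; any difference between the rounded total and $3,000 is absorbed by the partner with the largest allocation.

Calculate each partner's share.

Andrade: $1,500 | Haddad: $800 | Lindqvist: $700

Totals — billable hours 2,761, profit-interest units 38.
Blended shares (50% billable hours + 50% profit-interest units): Andrade 0.4852; Haddad 0.2744; Lindqvist 0.2404.
Proportional shares: Andrade 1,455.72; Haddad 823.06; Lindqvist 721.22.
Rounded to nearest $50: Andrade $1,450; Haddad $800; Lindqvist $700. Sum = $2,950.
Difference $3,000 − $2,950 = +$50 applied to largest allocation (Andrade): Andrade becomes $1,500.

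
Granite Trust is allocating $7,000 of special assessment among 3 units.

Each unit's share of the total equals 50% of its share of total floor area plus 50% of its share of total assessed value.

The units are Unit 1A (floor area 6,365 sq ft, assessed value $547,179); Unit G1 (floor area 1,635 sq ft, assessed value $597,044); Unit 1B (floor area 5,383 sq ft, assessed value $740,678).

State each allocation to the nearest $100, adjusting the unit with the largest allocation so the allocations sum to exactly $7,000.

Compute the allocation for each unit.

Unit 1A: $2,700 · Unit G1: $1,500 · Unit 1B: $2,800

Floor area total 13,383; assessed value total 1,884,901.
Combined weights (50% floor area + 50% assessed value): Unit 1A 0.3829; Unit G1 0.2195; Unit 1B 0.3976.
Proportional shares: Unit 1A 2,680.65; Unit G1 1,536.22; Unit 1B 2,783.13.
Rounded to nearest $100: Unit 1A $2,700; Unit G1 $1,500; Unit 1B $2,800. Sum = $7,000.
Rounded total matches; no reconciliation needed.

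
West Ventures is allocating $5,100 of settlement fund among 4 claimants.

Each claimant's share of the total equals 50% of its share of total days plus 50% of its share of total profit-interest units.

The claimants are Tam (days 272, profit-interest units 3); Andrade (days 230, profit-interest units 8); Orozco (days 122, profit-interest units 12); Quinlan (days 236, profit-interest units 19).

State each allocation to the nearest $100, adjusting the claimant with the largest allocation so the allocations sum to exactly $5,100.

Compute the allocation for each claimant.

Tam: $1,000 · Andrade: $1,200 · Orozco: $1,100 · Quinlan: $1,800

Totals — days 860, profit-interest units 42.
Composite weights (50% days + 50% profit-interest units): Tam 0.1939; Andrade 0.2290; Orozco 0.2138; Quinlan 0.3634.
Pro-rata amounts: Tam 988.65; Andrade 1,167.69; Orozco 1,090.32; Quinlan 1,853.34.
Rounded to nearest $100: Tam $1,000; Andrade $1,200; Orozco $1,100; Quinlan $1,900. Sum = $5,200.
Difference $5,100 − $5,200 = −$100 applied to largest allocation (Quinlan): Quinlan becomes $1,800.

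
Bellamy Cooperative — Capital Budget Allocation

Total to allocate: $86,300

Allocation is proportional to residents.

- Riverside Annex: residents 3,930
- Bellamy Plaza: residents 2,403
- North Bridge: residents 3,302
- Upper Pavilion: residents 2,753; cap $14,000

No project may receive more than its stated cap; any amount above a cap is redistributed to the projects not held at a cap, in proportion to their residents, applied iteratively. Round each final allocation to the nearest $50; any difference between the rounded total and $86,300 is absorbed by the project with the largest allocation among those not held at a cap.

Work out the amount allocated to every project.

Total residents = 12,388.
Proportional shares (ignoring caps): Riverside Annex 27,378.03; Bellamy Plaza 16,740.31; North Bridge 23,003.12; Upper Pavilion 19,178.55.
Capped: Upper Pavilion ($14,000); balance $72,300 reallocated over remaining residents 9,635.
Redistributed shares: Riverside Annex 29,490.30 → $29,500; Bellamy Plaza 18,031.85 → $18,050; North Bridge 24,777.85 → $24,800.
Rounding difference −$50 applied to Riverside Annex → $29,450.

Riverside Annex: $29,450; Bellamy Plaza: $18,050; North Bridge: $24,800; Upper Pavilion: $14,000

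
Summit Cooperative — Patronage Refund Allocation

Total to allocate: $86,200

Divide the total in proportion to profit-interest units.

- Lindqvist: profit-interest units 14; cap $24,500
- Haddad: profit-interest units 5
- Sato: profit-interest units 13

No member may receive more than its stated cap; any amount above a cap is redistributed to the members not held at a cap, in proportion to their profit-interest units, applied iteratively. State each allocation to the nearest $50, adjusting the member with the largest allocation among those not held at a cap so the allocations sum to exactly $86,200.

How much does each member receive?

Lindqvist: $24,500; Haddad: $17,150; Sato: $44,550

Total profit-interest units = 32.
Pro-rata shares before constraints: Lindqvist 37,712.50; Haddad 13,468.75; Sato 35,018.75.
Cap binds for Lindqvist ($24,500); residual $61,700 reallocated over remaining profit-interest units 18.
Remaining shares: Haddad 17,138.89 → $17,150; Sato 44,561.11 → $44,550.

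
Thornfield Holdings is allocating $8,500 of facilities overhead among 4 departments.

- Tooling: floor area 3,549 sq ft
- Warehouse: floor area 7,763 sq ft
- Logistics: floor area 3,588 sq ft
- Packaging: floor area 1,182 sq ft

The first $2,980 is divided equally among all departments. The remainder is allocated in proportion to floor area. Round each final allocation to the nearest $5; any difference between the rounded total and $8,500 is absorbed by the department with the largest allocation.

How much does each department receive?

$2,980 shared equally gives $745 per department.
Remainder $5,520 by floor area (total 16,082): Tooling 1,218.16 → $1,220; Warehouse 2,664.58 → $2,665; Logistics 1,231.55 → $1,230; Packaging 405.71 → $405.
Totals: Tooling $745 + $1,220 = $1,965; Warehouse $745 + $2,665 = $3,410; Logistics $745 + $1,230 = $1,975; Packaging $745 + $405 = $1,150.

Tooling: $1,965 | Warehouse: $3,410 | Logistics: $1,975 | Packaging: $1,150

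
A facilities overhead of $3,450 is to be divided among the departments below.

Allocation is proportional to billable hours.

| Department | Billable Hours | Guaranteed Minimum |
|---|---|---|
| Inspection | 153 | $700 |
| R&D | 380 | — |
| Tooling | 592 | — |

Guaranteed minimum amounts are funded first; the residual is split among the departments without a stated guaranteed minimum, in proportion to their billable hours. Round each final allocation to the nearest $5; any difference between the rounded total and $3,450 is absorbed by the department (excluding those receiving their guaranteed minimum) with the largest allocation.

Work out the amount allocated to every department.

Inspection: $700 · R&D: $1,075 · Tooling: $1,675

Guaranteed amounts: Inspection $700. Remaining pool $2,750.
Remaining pool split over remaining billable hours 972: R&D 1,075.10 → $1,075; Tooling 1,674.90 → $1,675.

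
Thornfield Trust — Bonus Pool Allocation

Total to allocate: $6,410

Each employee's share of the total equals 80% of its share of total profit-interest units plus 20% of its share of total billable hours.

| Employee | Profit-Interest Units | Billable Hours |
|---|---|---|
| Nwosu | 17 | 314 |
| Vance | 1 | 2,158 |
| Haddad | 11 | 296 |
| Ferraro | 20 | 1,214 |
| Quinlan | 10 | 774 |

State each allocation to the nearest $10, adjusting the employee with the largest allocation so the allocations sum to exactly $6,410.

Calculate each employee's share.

Profit-interest units total 59; billable hours total 4,756.
Blended shares (80% profit-interest units + 20% billable hours): Nwosu 0.2437; Vance 0.1043; Haddad 0.1616; Ferraro 0.3222; Quinlan 0.1681.
Pro-rata amounts: Nwosu 1,562.20; Vance 668.61; Haddad 1,035.86; Ferraro 2,065.54; Quinlan 1,077.79.
At nearest $10: Nwosu $1,560; Vance $670; Haddad $1,040; Ferraro $2,070; Quinlan $1,080. Sum = $6,420.
Difference $6,410 − $6,420 = −$10 applied to largest allocation (Ferraro): Ferraro becomes $2,060.

Nwosu: $1,560 | Vance: $670 | Haddad: $1,040 | Ferraro: $2,060 | Quinlan: $1,080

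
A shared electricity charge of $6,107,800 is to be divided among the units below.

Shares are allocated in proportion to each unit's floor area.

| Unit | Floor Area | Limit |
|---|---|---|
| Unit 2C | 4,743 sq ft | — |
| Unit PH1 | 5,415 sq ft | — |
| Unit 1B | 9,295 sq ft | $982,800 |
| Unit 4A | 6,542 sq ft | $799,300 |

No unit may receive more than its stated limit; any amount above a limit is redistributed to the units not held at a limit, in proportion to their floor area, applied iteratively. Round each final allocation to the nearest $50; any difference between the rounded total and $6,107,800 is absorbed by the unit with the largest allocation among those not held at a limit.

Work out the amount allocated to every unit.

Unit 2C: $2,019,750 | Unit PH1: $2,305,950 | Unit 1B: $982,800 | Unit 4A: $799,300

Combined floor area = 25,995.
Unconstrained shares: Unit 2C 1,114,417.98; Unit PH1 1,272,311.48; Unit 1B 2,183,958.49; Unit 4A 1,537,112.04.
Capped: Unit 1B ($982,800), Unit 4A ($799,300); remaining pool $4,325,700 reallocated over remaining floor area 10,158.
Shares after redistribution: Unit 2C 2,019,767.19 → $2,019,750; Unit PH1 2,305,932.81 → $2,305,950.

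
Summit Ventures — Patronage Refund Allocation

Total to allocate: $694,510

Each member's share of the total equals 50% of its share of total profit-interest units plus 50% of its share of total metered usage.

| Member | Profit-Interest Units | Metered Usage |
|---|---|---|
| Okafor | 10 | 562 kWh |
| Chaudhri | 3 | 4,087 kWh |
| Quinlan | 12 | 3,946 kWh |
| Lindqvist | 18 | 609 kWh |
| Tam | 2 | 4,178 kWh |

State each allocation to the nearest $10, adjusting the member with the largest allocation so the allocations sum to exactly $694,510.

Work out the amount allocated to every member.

Okafor: $91,750; Chaudhri: $129,210; Quinlan: $194,990; Lindqvist: $154,710; Tam: $123,850

Totals — profit-interest units 45, metered usage 13,382.
Combined weights (50% profit-interest units + 50% metered usage): Okafor 0.1321; Chaudhri 0.1860; Quinlan 0.2808; Lindqvist 0.2228; Tam 0.1783.
Raw shares: Okafor 91,751.35; Chaudhri 129,205.57; Quinlan 194,997.70; Lindqvist 154,705.19; Tam 123,850.19.
At nearest $10: Okafor $91,750; Chaudhri $129,210; Quinlan $195,000; Lindqvist $154,710; Tam $123,850. Sum = $694,520.
Difference $694,510 − $694,520 = −$10 applied to largest allocation (Quinlan): Quinlan becomes $194,990.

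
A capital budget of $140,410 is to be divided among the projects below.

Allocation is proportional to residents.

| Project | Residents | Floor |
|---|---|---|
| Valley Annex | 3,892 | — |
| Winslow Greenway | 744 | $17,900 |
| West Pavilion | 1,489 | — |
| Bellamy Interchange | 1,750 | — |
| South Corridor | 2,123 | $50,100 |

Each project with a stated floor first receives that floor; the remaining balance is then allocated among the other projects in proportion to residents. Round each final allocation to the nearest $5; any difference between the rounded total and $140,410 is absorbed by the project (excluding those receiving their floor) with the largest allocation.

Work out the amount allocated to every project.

Valley Annex: $39,520 · Winslow Greenway: $17,900 · West Pavilion: $15,120 · Bellamy Interchange: $17,770 · South Corridor: $50,100

Guaranteed amounts: Winslow Greenway $17,900; South Corridor $50,100. Residual $72,410.
Residual split over remaining residents 7,131: Valley Annex 39,520.36 → $39,520; West Pavilion 15,119.69 → $15,120; Bellamy Interchange 17,769.95 → $17,770.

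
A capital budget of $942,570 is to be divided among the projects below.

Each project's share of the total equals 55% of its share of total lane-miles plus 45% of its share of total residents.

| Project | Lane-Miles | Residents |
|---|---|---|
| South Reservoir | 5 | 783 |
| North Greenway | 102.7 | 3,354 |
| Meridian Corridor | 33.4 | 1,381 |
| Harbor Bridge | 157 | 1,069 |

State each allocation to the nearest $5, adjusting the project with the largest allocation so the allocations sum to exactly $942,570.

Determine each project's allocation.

Lane-miles total 298.1; residents total 6,587.
Blended shares (55% lane-miles + 45% residents): South Reservoir 0.0627; North Greenway 0.4186; Meridian Corridor 0.1560; Harbor Bridge 0.3627.
Proportional shares: South Reservoir 59,114.99; North Greenway 394,575.39; Meridian Corridor 147,011.26; Harbor Bridge 341,868.36.
Rounded to nearest $5: South Reservoir $59,115; North Greenway $394,575; Meridian Corridor $147,010; Harbor Bridge $341,870. Sum = $942,570.
No rounding difference to absorb.

South Reservoir: $59,115 · North Greenway: $394,575 · Meridian Corridor: $147,010 · Harbor Bridge: $341,870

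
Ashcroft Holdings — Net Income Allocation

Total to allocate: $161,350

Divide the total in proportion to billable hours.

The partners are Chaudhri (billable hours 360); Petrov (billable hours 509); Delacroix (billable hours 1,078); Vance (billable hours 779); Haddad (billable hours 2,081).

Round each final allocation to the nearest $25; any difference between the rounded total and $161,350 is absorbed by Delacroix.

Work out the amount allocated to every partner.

Combined billable hours = 4,807.
Raw shares: Chaudhri 360/4,807 × $161,350 = 12,083.63; Petrov 509/4,807 × $161,350 = 17,084.91; Delacroix 1,078/4,807 × $161,350 = 36,183.75; Vance 779/4,807 × $161,350 = 26,147.63; Haddad 2,081/4,807 × $161,350 = 69,850.08.
At nearest $25: Chaudhri $12,075; Petrov $17,075; Delacroix $36,175; Vance $26,150; Haddad $69,850. Sum = $161,325.
Difference $161,350 − $161,325 = +$25 applied to Delacroix: Delacroix becomes $36,200.

Chaudhri: $12,075 | Petrov: $17,075 | Delacroix: $36,200 | Vance: $26,150 | Haddad: $69,850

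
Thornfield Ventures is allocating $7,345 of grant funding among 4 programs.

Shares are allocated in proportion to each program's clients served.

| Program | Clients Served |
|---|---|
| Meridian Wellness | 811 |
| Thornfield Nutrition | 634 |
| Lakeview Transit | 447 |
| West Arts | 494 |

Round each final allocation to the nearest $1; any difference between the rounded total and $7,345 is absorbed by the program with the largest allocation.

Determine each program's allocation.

Meridian Wellness: $2,496 · Thornfield Nutrition: $1,952 · Lakeview Transit: $1,376 · West Arts: $1,521

Total clients served = 2,386.
Raw shares: Meridian Wellness 811/2,386 × $7,345 = 2,496.56; Thornfield Nutrition 634/2,386 × $7,345 = 1,951.69; Lakeview Transit 447/2,386 × $7,345 = 1,376.03; West Arts 494/2,386 × $7,345 = 1,520.72.
After rounding ($1): Meridian Wellness $2,497; Thornfield Nutrition $1,952; Lakeview Transit $1,376; West Arts $1,521. Sum = $7,346.
Difference $7,345 − $7,346 = −$1 applied to largest allocation (Meridian Wellness): Meridian Wellness becomes $2,496.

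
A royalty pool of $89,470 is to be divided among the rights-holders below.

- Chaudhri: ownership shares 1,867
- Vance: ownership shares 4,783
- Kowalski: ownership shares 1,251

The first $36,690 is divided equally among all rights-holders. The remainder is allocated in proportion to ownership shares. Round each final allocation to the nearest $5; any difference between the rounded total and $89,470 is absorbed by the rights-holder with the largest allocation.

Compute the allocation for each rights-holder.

Equal tier: $36,690 ÷ 3 = $12,230 apiece.
Remainder $52,780 by ownership shares (total 7,901): Chaudhri 12,471.87 → $12,470; Vance 31,951.24 → $31,950; Kowalski 8,356.89 → $8,355.
Rounding difference +$5 on remainder applied to Vance.
Totals: Chaudhri $12,230 + $12,470 = $24,700; Vance $12,230 + $31,955 = $44,185; Kowalski $12,230 + $8,355 = $20,585.

Chaudhri: $24,700 | Vance: $44,185 | Kowalski: $20,585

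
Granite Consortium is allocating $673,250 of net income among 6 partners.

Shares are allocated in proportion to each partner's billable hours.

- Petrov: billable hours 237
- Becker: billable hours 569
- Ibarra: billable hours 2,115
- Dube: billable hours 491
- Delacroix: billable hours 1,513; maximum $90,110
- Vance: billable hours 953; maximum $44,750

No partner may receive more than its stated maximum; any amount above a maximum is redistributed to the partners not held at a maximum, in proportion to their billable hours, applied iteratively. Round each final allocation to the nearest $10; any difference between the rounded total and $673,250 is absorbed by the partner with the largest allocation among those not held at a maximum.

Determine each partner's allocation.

Petrov: $37,400 | Becker: $89,780 | Ibarra: $333,730 | Dube: $77,480 | Delacroix: $90,110 | Vance: $44,750

Combined billable hours = 5,878.
Unconstrained shares: Petrov 27,145.33; Becker 65,171.70; Ibarra 242,246.30; Dube 56,237.79; Delacroix 173,294.87; Vance 109,154.01.
Capped: Delacroix ($90,110), Vance ($44,750); remaining pool $538,390 reallocated over remaining billable hours 3,412.
Remaining shares: Petrov 37,396.96 → $37,400; Becker 89,784.26 → $89,780; Ibarra 333,732.37 → $333,730; Dube 77,476.40 → $77,480.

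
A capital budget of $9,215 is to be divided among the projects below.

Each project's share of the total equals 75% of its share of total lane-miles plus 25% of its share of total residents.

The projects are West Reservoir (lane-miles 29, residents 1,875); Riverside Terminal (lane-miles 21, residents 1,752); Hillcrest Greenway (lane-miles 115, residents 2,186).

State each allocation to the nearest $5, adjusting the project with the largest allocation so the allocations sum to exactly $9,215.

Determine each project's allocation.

Lane-miles total 165; residents total 5,813.
Combined weights (75% lane-miles + 25% residents): West Reservoir 0.2125; Riverside Terminal 0.1708; Hillcrest Greenway 0.6167.
Raw shares: West Reservoir 1,957.79; Riverside Terminal 1,573.95; Hillcrest Greenway 5,683.27.
At nearest $5: West Reservoir $1,960; Riverside Terminal $1,575; Hillcrest Greenway $5,685. Sum = $9,220.
Difference $9,215 − $9,220 = −$5 applied to largest allocation (Hillcrest Greenway): Hillcrest Greenway becomes $5,680.

West Reservoir: $1,960; Riverside Terminal: $1,575; Hillcrest Greenway: $5,680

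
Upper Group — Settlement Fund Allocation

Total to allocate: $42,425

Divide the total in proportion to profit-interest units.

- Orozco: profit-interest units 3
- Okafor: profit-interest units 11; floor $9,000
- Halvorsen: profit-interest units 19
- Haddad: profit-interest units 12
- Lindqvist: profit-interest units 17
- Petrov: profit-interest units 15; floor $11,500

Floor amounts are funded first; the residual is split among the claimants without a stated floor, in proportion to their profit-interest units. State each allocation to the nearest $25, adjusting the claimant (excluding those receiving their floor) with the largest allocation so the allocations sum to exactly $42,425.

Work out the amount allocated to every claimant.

Orozco: $1,300; Okafor: $9,000; Halvorsen: $8,175; Haddad: $5,150; Lindqvist: $7,300; Petrov: $11,500

Fund the minimums — Okafor $9,000; Petrov $11,500. Residual $21,925.
Residual split over remaining profit-interest units 51: Orozco 1,289.71 → $1,300; Halvorsen 8,168.14 → $8,175; Haddad 5,158.82 → $5,150; Lindqvist 7,308.33 → $7,300.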